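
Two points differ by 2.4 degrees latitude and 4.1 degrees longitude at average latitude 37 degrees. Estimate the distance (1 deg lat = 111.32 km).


dlat_km = 2.4 * 111.32 = 267.168
dlon_km = 4.1 * 111.32 * cos(37) ≈ 364.507
dist = sqrt(267.168^2 + 364.507^2) ≈ 451.9 km

451.9 km


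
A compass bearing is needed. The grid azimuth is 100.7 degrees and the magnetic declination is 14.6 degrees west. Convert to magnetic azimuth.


magnetic azimuth = grid azimuth - declination (east +ve)
mag_az = 100.7 - -14.6 = 115.3 degrees

115.3 degrees


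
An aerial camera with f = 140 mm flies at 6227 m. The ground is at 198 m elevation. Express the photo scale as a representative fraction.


scale = f / (H - h) = 140 mm / 6029 m = 140 / 6029000 = 1:43064

1:43064


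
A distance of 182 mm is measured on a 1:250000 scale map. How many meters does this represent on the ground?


ground = 182 mm * 250000 / 1000 = 45500.0 m

45500.0 m


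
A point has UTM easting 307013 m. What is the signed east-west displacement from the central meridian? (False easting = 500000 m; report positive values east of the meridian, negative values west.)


displacement = 307013 - 500000 = -192987 m

-192987 m


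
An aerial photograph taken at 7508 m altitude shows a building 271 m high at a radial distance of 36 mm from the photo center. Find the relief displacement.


d = h * r / H = 271 * 36 / 7508 = 1.3 mm

1.3 mm


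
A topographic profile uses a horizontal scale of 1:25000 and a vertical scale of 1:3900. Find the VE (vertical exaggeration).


VE = horizontal_scale / vertical_scale = 25000 / 3900 ≈ 6.4

6.4x


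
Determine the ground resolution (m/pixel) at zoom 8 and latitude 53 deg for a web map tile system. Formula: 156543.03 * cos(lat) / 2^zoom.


res = 156543.03 * cos(53) / 2^8 = 156543.03 * 0.60181502 / 256 = 368.01 m/pixel

368.01 m/pixel


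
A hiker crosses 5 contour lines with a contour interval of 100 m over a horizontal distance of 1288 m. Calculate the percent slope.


elevation change = 5 * 100 = 500 m
slope = 500 / 1288 * 100 = 38.8%

38.8%


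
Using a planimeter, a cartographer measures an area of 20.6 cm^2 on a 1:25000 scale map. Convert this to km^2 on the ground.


ground_area = 20.6 * (25000/100)^2 = 1287500.0 m^2 = 1.2875 km^2 ≈ 1.288 km^2

1.288 km^2


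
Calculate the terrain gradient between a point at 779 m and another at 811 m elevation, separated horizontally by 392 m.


gradient = (811 - 779) / 392 = 32 / 392 = 0.0816

0.0816


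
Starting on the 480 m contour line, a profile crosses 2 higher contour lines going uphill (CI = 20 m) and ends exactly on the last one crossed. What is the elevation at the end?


elevation = 480 + 2 * 20 = 520 m

520 m


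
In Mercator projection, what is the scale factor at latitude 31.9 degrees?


SF = 1 / cos(31.9) = 1 / 0.848972 = 1.178

1.178


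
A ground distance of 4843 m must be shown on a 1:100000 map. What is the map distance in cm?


map_cm = 4843 * 100 / 100000 = 4.843 cm ≈ 4.84 cm

4.84 cm


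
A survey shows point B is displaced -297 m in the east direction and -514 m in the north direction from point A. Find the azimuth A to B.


az = atan2(-297, -514) = -150.0 deg
adjusted to 0-360: 210.0 degrees

210.0 degrees


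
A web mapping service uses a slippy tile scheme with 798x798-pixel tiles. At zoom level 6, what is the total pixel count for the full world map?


tiles per axis = 2^6 = 64
total tiles = 64^2 = 4096
pixels per axis = 64 * 798 = 51072
total pixels = 51072^2 = 2608349184

2608349184 pixels


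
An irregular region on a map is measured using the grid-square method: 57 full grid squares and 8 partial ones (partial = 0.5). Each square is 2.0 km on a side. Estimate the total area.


effective squares = 57 + 8 * 0.5 = 61.0
area = 61.0 * 4.0 = 244.0 km^2

244.0 km^2


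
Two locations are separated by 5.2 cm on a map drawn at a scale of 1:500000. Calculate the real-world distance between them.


ground = 5.2 cm * 500000 / 100 = 26000.0 m = 26.0 km

26.0 km


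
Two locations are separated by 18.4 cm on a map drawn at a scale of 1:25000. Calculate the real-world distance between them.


ground = 18.4 cm * 25000 / 100 = 4600.0 m = 4.6 km

4.6 km


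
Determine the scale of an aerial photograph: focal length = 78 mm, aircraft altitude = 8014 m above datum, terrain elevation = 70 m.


scale = f / (H - h) = 78 mm / 7944 m = 78 / 7944000 = 1:101846

1:101846


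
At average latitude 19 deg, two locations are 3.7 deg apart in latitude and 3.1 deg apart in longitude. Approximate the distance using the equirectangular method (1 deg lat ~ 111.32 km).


dlat_km = 3.7 * 111.32 = 411.884
dlon_km = 3.1 * 111.32 * cos(19) ≈ 326.291
dist = sqrt(411.884^2 + 326.291^2) ≈ 525.5 km

525.5 km


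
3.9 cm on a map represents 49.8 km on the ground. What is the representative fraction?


ground = 49.8 km = 4980000 cm; RF denominator = ground / map = 4980000 / 3.9 ≈ 1276923; RF = 1:1276923

1:1276923


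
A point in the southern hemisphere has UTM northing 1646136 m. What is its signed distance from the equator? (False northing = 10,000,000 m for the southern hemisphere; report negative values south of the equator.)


For southern: actual = 1646136 - 10000000 = -8353864 m

-8353864 m


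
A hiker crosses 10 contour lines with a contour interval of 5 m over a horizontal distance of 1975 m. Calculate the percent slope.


elevation change = 10 * 5 = 50 m
slope = 50 / 1975 * 100 = 2.5%

2.5%


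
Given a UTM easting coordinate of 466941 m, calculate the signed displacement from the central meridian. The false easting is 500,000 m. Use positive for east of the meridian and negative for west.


displacement = 466941 - 500000 = -33059 m

-33059 m


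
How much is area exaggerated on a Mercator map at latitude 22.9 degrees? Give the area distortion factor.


area_distortion = 1/cos^2(22.9) = 1.178

1.178


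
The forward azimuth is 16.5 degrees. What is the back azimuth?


back azimuth = (16.5 + 180) mod 360 = 196.5 degrees

196.5 degrees


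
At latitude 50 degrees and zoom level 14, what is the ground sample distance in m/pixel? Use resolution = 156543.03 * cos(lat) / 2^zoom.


res = 156543.03 * cos(50) / 2^14 = 156543.03 * 0.64278761 / 16384 = 6.14 m/pixel

6.14 m/pixel


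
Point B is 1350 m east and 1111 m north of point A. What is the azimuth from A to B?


az = atan2(1350, 1111) = 50.5 deg
adjusted to 0-360: 50.5 degrees

50.5 degrees


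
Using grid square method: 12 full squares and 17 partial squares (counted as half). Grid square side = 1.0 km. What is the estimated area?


effective squares = 12 + 17 * 0.5 = 20.5
area = 20.5 * 1.0 = 20.5 km^2

20.5 km^2


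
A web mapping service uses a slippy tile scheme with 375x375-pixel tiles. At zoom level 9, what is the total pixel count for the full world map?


tiles per axis = 2^9 = 512
total tiles = 512^2 = 262144
pixels per axis = 512 * 375 = 192000
total pixels = 192000^2 = 36864000000

36864000000 pixels


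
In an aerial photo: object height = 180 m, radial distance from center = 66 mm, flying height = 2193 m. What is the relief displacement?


d = h * r / H = 180 * 66 / 2193 = 5.42 mm

5.42 mm


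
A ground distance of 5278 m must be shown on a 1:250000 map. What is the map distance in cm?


map_cm = 5278 * 100 / 250000 = 2.1112 cm ≈ 2.11 cm

2.11 cm


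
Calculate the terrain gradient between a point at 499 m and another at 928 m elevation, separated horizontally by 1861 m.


gradient = (928 - 499) / 1861 = 429 / 1861 = 0.2305

0.2305


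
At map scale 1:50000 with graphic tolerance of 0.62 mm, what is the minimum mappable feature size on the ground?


ground = 0.62 mm * 50000 / 1000 = 31.0 m

31.0 m


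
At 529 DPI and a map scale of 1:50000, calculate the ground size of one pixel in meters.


pixel_cm = 2.54 / 529 ≈ 0.004802 cm
ground = pixel_cm * 50000 / 100 = 2.54 * 50000 / (529 * 100) = 127000 / 52900 ≈ 2.4 m

2.4 m


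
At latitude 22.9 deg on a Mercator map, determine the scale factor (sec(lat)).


SF = 1 / cos(22.9) = 1 / 0.921185 = 1.086

1.086


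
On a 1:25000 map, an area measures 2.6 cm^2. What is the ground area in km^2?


ground_area = 2.6 * (25000/100)^2 = 162500.0 m^2 = 0.1625 km^2 ≈ 0.163 km^2

0.163 km^2


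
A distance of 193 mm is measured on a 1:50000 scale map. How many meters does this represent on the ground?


ground = 193 mm * 50000 / 1000 = 9650.0 m

9650.0 m


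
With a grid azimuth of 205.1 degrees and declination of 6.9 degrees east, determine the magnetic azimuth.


magnetic azimuth = grid azimuth - declination (east +ve)
mag_az = 205.1 - 6.9 = 198.2 degrees

198.2 degrees


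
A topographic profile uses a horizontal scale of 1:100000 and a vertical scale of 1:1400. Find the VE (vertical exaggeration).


VE = horizontal_scale / vertical_scale = 100000 / 1400 ≈ 71.4

71.4x


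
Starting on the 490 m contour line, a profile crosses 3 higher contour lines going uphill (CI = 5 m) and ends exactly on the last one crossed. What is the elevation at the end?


elevation = 490 + 3 * 5 = 505 m

505 m


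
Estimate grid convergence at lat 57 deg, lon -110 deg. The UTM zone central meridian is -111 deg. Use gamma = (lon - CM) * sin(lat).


gamma = (-110 - -111) * sin(57) = 1 * 0.838671 = 0.839 degrees

0.839 degrees


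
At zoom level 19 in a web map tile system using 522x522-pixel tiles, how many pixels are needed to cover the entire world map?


tiles per axis = 2^19 = 524288
total tiles = 524288^2 = 274877906944
pixels per axis = 524288 * 522 = 273678336
total pixels = 273678336^2 = 74899831595728896

74899831595728896 pixels


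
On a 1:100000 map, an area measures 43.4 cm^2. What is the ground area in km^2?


ground_area = 43.4 * (100000/100)^2 = 43400000.0 m^2 = 43.4 km^2

43.4 km^2


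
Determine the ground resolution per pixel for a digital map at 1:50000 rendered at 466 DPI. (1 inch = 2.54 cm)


pixel_cm = 2.54 / 466 ≈ 0.005451 cm
ground = pixel_cm * 50000 / 100 = 2.54 * 50000 / (466 * 100) = 127000 / 46600 ≈ 2.73 m

2.73 m


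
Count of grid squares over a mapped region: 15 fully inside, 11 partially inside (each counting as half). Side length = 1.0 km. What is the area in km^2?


effective squares = 15 + 11 * 0.5 = 20.5
area = 20.5 * 1.0 = 20.5 km^2

20.5 km^2


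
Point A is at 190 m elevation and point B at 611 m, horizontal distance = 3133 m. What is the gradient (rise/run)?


gradient = (611 - 190) / 3133 = 421 / 3133 = 0.1344

0.1344


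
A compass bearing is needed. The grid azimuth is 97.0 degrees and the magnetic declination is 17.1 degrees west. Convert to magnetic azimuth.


magnetic azimuth = grid azimuth - declination (east +ve)
mag_az = 97.0 - -17.1 = 114.1 degrees

114.1 degrees


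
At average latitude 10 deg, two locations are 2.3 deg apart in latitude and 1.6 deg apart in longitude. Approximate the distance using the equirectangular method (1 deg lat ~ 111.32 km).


dlat_km = 2.3 * 111.32 = 256.036
dlon_km = 1.6 * 111.32 * cos(10) ≈ 175.406
dist = sqrt(256.036^2 + 175.406^2) ≈ 310.4 km

310.4 km


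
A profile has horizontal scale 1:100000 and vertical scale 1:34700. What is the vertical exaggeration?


VE = horizontal_scale / vertical_scale = 100000 / 34700 ≈ 2.9

2.9x


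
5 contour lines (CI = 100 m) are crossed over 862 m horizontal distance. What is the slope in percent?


elevation change = 5 * 100 = 500 m
slope = 500 / 862 * 100 = 58.0%

58.0%


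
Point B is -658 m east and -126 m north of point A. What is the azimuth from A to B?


az = atan2(-658, -126) = -100.8 deg
adjusted to 0-360: 259.2 degrees

259.2 degrees


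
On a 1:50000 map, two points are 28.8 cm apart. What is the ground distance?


ground = 28.8 cm * 50000 / 100 = 14400.0 m = 14.4 km

14.4 km


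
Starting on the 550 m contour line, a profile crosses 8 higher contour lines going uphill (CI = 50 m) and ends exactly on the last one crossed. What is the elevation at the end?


elevation = 550 + 8 * 50 = 950 m

950 m


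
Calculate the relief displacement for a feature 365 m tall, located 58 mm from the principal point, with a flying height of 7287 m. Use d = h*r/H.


d = h * r / H = 365 * 58 / 7287 = 2.91 mm

2.91 mm


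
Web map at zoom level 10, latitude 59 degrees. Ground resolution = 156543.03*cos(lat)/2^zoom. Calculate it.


res = 156543.03 * cos(59) / 2^10 = 156543.03 * 0.51503807 / 1024 = 78.74 m/pixel

78.74 m/pixel


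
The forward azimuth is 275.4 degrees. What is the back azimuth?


back azimuth = (275.4 + 180) mod 360 = 95.4 degrees

95.4 degrees


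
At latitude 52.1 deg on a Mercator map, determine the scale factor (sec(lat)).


SF = 1 / cos(52.1) = 1 / 0.614285 = 1.628

1.628


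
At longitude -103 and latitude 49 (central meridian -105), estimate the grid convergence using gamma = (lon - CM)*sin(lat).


gamma = (-103 - -105) * sin(49) = 2 * 0.75471 = 1.509 degrees

1.509 degrees


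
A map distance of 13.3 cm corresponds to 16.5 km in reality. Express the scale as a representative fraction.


ground = 16.5 km = 1650000 cm; RF denominator = ground / map = 1650000 / 13.3 ≈ 124060; RF = 1:124060

1:124060


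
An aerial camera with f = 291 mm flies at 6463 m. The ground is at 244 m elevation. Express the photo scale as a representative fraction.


scale = f / (H - h) = 291 mm / 6219 m = 291 / 6219000 = 1:21371

1:21371


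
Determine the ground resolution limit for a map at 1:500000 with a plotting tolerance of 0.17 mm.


ground = 0.17 mm * 500000 / 1000 = 85.0 m

85.0 m


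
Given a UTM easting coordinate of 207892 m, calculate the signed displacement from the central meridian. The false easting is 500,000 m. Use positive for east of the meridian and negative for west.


displacement = 207892 - 500000 = -292108 m

-292108 m


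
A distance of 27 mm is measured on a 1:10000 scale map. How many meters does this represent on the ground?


ground = 27 mm * 10000 / 1000 = 270.0 m

270.0 m


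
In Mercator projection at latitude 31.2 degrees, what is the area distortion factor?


area_distortion = 1/cos^2(31.2) = 1.367

1.367


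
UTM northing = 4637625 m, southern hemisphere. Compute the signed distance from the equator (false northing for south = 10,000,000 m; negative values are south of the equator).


For southern: actual = 4637625 - 10000000 = -5362375 m

-5362375 m


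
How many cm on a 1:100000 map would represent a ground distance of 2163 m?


map_cm = 2163 * 100 / 100000 = 2.163 cm ≈ 2.16 cm

2.16 cm


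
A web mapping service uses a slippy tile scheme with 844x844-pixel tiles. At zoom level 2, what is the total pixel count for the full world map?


tiles per axis = 2^2 = 4
total tiles = 4^2 = 16
pixels per axis = 4 * 844 = 3376
total pixels = 3376^2 = 11397376

11397376 pixels


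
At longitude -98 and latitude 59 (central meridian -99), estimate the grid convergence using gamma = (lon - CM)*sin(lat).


gamma = (-98 - -99) * sin(59) = 1 * 0.857167 = 0.857 degrees

0.857 degrees


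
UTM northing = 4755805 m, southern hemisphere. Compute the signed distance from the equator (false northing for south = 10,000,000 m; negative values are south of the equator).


For southern: actual = 4755805 - 10000000 = -5244195 m

-5244195 m


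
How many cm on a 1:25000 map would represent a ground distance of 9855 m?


map_cm = 9855 * 100 / 25000 = 39.42 cm

39.42 cm


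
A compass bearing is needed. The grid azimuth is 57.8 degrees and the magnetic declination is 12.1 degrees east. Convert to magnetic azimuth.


magnetic azimuth = grid azimuth - declination (east +ve)
mag_az = 57.8 - 12.1 = 45.7 degrees

45.7 degrees


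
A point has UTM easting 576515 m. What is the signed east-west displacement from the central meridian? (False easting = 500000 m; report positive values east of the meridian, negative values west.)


displacement = 576515 - 500000 = 76515 m

76515 m


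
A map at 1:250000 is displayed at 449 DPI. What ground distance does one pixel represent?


pixel_cm = 2.54 / 449 ≈ 0.005657 cm
ground = pixel_cm * 250000 / 100 = 2.54 * 250000 / (449 * 100) = 635000 / 44900 ≈ 14.14 m

14.14 m


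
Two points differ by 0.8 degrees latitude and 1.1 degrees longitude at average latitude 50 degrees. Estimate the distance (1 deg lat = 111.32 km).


dlat_km = 0.8 * 111.32 = 89.056
dlon_km = 1.1 * 111.32 * cos(50) ≈ 78.711
dist = sqrt(89.056^2 + 78.711^2) ≈ 118.9 km

118.9 km


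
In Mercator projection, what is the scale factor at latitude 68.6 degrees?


SF = 1 / cos(68.6) = 1 / 0.364877 = 2.741

2.741


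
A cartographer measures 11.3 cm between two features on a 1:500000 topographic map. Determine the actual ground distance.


ground = 11.3 cm * 500000 / 100 = 56500.0 m = 56.5 km

56.5 km


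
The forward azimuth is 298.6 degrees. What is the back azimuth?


back azimuth = (298.6 + 180) mod 360 = 118.6 degrees

118.6 degrees


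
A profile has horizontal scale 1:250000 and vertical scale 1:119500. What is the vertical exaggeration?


VE = horizontal_scale / vertical_scale = 250000 / 119500 ≈ 2.1

2.1x


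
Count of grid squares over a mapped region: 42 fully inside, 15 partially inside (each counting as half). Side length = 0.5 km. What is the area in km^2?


effective squares = 42 + 15 * 0.5 = 49.5
area = 49.5 * 0.25 = 12.375 km^2

12.375 km^2


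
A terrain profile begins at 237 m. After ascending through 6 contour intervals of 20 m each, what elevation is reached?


elevation = 237 + 6 * 20 = 357 m

357 m


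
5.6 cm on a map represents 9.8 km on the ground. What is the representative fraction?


ground = 9.8 km = 980000 cm; RF denominator = ground / map = 980000 / 5.6 = 175000; RF = 1:175000

1:175000


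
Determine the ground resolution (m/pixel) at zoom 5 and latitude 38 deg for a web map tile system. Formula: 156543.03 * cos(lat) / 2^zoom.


res = 156543.03 * cos(38) / 2^5 = 156543.03 * 0.78801075 / 32 = 3854.92 m/pixel

3854.92 m/pixel


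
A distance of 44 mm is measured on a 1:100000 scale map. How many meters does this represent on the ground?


ground = 44 mm * 100000 / 1000 = 4400.0 m

4400.0 m


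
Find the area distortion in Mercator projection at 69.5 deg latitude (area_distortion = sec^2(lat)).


area_distortion = 1/cos^2(69.5) = 8.154

8.154


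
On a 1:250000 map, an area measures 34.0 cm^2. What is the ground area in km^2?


ground_area = 34.0 * (250000/100)^2 = 212500000.0 m^2 = 212.5 km^2

212.5 km^2


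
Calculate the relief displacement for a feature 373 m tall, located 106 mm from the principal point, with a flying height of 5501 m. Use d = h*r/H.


d = h * r / H = 373 * 106 / 5501 = 7.19 mm

7.19 mm


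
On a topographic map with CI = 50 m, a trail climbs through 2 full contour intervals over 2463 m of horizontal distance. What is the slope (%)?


elevation change = 2 * 50 = 100 m
slope = 100 / 2463 * 100 = 4.1%

4.1%


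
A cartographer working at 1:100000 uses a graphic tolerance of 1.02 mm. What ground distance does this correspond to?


ground = 1.02 mm * 100000 / 1000 = 102.0 m

102.0 m


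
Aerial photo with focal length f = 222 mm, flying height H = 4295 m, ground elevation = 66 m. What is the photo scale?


scale = f / (H - h) = 222 mm / 4229 m = 222 / 4229000 = 1:19050

1:19050


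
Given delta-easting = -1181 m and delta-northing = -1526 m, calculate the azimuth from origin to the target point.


az = atan2(-1181, -1526) = -142.3 deg
adjusted to 0-360: 217.7 degrees

217.7 degrees


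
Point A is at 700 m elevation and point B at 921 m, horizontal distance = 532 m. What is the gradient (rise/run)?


gradient = (921 - 700) / 532 = 221 / 532 = 0.4154

0.4154


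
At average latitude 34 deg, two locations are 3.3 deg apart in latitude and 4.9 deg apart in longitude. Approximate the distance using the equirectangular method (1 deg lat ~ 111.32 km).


dlat_km = 3.3 * 111.32 = 367.356
dlon_km = 4.9 * 111.32 * cos(34) ≈ 452.213
dist = sqrt(367.356^2 + 452.213^2) ≈ 582.6 km

582.6 km


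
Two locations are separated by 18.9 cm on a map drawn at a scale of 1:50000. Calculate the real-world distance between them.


ground = 18.9 cm * 50000 / 100 = 9450.0 m = 9.45 km

9.45 km


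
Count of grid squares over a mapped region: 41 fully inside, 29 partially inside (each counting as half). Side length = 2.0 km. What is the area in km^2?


effective squares = 41 + 29 * 0.5 = 55.5
area = 55.5 * 4.0 = 222.0 km^2

222.0 km^2


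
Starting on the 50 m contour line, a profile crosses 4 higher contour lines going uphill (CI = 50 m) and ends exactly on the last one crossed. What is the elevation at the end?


elevation = 50 + 4 * 50 = 250 m

250 m


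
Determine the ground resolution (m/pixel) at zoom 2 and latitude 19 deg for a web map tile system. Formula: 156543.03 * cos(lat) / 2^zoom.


res = 156543.03 * cos(19) / 2^2 = 156543.03 * 0.94551858 / 4 = 37003.59 m/pixel

37003.59 m/pixel


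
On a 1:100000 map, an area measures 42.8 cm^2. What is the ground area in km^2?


ground_area = 42.8 * (100000/100)^2 = 42800000.0 m^2 = 42.8 km^2

42.8 km^2


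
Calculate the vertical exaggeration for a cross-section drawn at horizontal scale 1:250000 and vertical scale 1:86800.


VE = horizontal_scale / vertical_scale = 250000 / 86800 ≈ 2.9

2.9x


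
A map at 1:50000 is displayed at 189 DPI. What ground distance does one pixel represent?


pixel_cm = 2.54 / 189 ≈ 0.013439 cm
ground = pixel_cm * 50000 / 100 = 2.54 * 50000 / (189 * 100) = 127000 / 18900 ≈ 6.72 m

6.72 m


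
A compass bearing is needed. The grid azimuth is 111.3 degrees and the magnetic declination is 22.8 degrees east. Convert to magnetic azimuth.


magnetic azimuth = grid azimuth - declination (east +ve)
mag_az = 111.3 - 22.8 = 88.5 degrees

88.5 degrees


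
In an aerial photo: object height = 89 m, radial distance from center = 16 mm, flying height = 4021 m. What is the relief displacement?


d = h * r / H = 89 * 16 / 4021 = 0.35 mm

0.35 mm


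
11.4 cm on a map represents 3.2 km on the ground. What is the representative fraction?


ground = 3.2 km = 320000 cm; RF denominator = ground / map = 320000 / 11.4 ≈ 28070; RF = 1:28070

1:28070


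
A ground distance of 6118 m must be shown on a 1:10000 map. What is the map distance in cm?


map_cm = 6118 * 100 / 10000 = 61.18 cm

61.18 cm


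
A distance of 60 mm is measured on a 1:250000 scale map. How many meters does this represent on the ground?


ground = 60 mm * 250000 / 1000 = 15000.0 m

15000.0 m


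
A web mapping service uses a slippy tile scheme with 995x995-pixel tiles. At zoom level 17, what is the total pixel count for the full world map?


tiles per axis = 2^17 = 131072
total tiles = 131072^2 = 17179869184
pixels per axis = 131072 * 995 = 130416640
total pixels = 130416640^2 = 17008499988889600

17008499988889600 pixels


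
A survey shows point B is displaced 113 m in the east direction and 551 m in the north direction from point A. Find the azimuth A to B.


az = atan2(113, 551) = 11.6 deg
adjusted to 0-360: 11.6 degrees

11.6 degrees


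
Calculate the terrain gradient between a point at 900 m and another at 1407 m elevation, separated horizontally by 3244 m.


gradient = (1407 - 900) / 3244 = 507 / 3244 = 0.1563

0.1563


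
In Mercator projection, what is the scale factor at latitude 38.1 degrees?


SF = 1 / cos(38.1) = 1 / 0.786935 = 1.271

1.271


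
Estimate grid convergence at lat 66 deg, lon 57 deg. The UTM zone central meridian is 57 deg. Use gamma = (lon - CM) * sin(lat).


gamma = (57 - 57) * sin(66) = 0 * 0.913545 = 0.0 degrees

0.0 degrees


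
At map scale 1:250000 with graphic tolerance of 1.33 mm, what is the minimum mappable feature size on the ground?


ground = 1.33 mm * 250000 / 1000 = 332.5 m

332.5 m


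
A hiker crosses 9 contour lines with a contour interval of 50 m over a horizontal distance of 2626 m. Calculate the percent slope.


elevation change = 9 * 50 = 450 m
slope = 450 / 2626 * 100 = 17.1%

17.1%


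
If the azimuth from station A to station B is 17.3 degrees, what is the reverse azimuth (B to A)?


back azimuth = (17.3 + 180) mod 360 = 197.3 degrees

197.3 degrees


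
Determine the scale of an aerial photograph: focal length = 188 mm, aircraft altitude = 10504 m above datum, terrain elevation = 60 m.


scale = f / (H - h) = 188 mm / 10444 m = 188 / 10444000 = 1:55553

1:55553


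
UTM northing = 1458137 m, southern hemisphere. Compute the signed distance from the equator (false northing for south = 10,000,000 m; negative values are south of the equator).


For southern: actual = 1458137 - 10000000 = -8541863 m

-8541863 m


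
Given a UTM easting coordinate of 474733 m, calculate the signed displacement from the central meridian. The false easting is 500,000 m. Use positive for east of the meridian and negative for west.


displacement = 474733 - 500000 = -25267 m

-25267 m


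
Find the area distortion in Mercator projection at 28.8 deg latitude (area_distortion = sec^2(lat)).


area_distortion = 1/cos^2(28.8) = 1.302

1.302


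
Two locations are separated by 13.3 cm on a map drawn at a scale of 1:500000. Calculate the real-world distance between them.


ground = 13.3 cm * 500000 / 100 = 66500.0 m = 66.5 km

66.5 km


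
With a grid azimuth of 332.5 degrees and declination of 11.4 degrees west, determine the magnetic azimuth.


magnetic azimuth = grid azimuth - declination (east +ve)
mag_az = 332.5 - -11.4 = 343.9 degrees

343.9 degrees


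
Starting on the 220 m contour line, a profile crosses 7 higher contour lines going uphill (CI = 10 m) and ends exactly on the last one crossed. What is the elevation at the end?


elevation = 220 + 7 * 10 = 290 m

290 m


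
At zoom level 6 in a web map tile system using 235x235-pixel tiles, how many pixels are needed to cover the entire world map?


tiles per axis = 2^6 = 64
total tiles = 64^2 = 4096
pixels per axis = 64 * 235 = 15040
total pixels = 15040^2 = 226201600

226201600 pixels


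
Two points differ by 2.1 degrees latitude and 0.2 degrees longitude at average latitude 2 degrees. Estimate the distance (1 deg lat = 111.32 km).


dlat_km = 2.1 * 111.32 = 233.772
dlon_km = 0.2 * 111.32 * cos(2) ≈ 22.25
dist = sqrt(233.772^2 + 22.25^2) ≈ 234.8 km

234.8 km


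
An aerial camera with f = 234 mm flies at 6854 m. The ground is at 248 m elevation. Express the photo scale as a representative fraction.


scale = f / (H - h) = 234 mm / 6606 m = 234 / 6606000 = 1:28231

1:28231


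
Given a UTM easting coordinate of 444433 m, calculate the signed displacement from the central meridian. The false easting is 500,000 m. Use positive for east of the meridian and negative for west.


displacement = 444433 - 500000 = -55567 m

-55567 m


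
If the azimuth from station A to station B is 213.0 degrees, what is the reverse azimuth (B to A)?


back azimuth = (213.0 + 180) mod 360 = 33.0 degrees

33.0 degrees


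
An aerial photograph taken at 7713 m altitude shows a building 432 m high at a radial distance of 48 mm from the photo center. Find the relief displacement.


d = h * r / H = 432 * 48 / 7713 = 2.69 mm

2.69 mm


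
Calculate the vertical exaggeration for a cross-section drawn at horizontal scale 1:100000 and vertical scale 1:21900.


VE = horizontal_scale / vertical_scale = 100000 / 21900 ≈ 4.6

4.6x


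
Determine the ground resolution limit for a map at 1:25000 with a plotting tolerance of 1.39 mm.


ground = 1.39 mm * 25000 / 1000 = 34.75 m

34.75 m


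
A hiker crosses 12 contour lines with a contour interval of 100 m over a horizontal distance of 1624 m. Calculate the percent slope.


elevation change = 12 * 100 = 1200 m
slope = 1200 / 1624 * 100 = 73.9%

73.9%


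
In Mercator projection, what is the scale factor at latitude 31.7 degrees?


SF = 1 / cos(31.7) = 1 / 0.850811 = 1.175

1.175


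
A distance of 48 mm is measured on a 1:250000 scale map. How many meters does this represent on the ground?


ground = 48 mm * 250000 / 1000 = 12000.0 m

12000.0 m


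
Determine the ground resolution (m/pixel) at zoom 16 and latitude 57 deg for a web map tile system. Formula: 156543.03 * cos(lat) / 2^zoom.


res = 156543.03 * cos(57) / 2^16 = 156543.03 * 0.54463904 / 65536 = 1.3 m/pixel

1.3 m/pixel


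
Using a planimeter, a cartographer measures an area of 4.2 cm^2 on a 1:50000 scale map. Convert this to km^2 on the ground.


ground_area = 4.2 * (50000/100)^2 = 1050000.0 m^2 = 1.05 km^2

1.05 km^2


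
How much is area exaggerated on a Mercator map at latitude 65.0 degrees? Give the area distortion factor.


area_distortion = 1/cos^2(65.0) = 5.599

5.599


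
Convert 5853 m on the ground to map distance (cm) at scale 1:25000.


map_cm = 5853 * 100 / 25000 = 23.412 cm ≈ 23.41 cm

23.41 cm


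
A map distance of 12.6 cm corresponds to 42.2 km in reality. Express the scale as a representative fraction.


ground = 42.2 km = 4220000 cm; RF denominator = ground / map = 4220000 / 12.6 ≈ 334921; RF = 1:334921

1:334921


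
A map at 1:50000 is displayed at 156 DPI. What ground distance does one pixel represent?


pixel_cm = 2.54 / 156 ≈ 0.016282 cm
ground = pixel_cm * 50000 / 100 = 2.54 * 50000 / (156 * 100) = 127000 / 15600 ≈ 8.14 m

8.14 m


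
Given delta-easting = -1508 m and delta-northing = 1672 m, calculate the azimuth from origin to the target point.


az = atan2(-1508, 1672) = -42.0 deg
adjusted to 0-360: 318.0 degrees

318.0 degrees


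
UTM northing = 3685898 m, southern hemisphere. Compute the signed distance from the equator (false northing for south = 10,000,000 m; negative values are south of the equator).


For southern: actual = 3685898 - 10000000 = -6314102 m

-6314102 m


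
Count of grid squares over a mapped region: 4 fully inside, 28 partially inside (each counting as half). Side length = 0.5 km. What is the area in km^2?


effective squares = 4 + 28 * 0.5 = 18.0
area = 18.0 * 0.25 = 4.5 km^2

4.5 km^2


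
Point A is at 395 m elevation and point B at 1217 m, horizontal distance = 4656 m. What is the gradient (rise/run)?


gradient = (1217 - 395) / 4656 = 822 / 4656 = 0.1765

0.1765


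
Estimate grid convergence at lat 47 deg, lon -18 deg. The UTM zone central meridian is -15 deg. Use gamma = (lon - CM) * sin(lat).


gamma = (-18 - -15) * sin(47) = -3 * 0.731354 = -2.194 degrees

-2.194 degrees


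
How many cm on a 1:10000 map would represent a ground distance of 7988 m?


map_cm = 7988 * 100 / 10000 = 79.88 cm

79.88 cm


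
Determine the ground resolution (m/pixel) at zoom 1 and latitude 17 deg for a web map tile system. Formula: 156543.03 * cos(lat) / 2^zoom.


res = 156543.03 * cos(17) / 2^1 = 156543.03 * 0.95630476 / 2 = 74851.42 m/pixel

74851.42 m/pixel


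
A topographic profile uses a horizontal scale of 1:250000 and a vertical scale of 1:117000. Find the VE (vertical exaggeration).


VE = horizontal_scale / vertical_scale = 250000 / 117000 ≈ 2.1

2.1x


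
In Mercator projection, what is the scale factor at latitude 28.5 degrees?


SF = 1 / cos(28.5) = 1 / 0.878817 = 1.138

1.138


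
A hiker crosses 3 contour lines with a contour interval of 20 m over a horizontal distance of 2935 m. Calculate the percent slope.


elevation change = 3 * 20 = 60 m
slope = 60 / 2935 * 100 = 2.0%

2.0%


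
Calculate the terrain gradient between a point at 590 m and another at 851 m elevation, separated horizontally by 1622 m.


gradient = (851 - 590) / 1622 = 261 / 1622 = 0.1609

0.1609


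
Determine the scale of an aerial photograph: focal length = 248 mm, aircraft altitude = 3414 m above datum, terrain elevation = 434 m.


scale = f / (H - h) = 248 mm / 2980 m = 248 / 2980000 = 1:12016

1:12016


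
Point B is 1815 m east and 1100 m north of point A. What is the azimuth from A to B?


az = atan2(1815, 1100) = 58.8 deg
adjusted to 0-360: 58.8 degrees

58.8 degrees


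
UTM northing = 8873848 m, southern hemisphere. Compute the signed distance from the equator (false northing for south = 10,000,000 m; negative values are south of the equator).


For southern: actual = 8873848 - 10000000 = -1126152 m

-1126152 m


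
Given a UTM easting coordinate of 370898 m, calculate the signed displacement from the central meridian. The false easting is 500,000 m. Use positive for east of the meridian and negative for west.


displacement = 370898 - 500000 = -129102 m

-129102 m


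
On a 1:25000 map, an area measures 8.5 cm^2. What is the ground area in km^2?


ground_area = 8.5 * (25000/100)^2 = 531250.0 m^2 = 0.53125 km^2 ≈ 0.531 km^2

0.531 km^2


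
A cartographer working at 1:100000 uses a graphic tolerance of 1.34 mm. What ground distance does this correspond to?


ground = 1.34 mm * 100000 / 1000 = 134.0 m

134.0 m


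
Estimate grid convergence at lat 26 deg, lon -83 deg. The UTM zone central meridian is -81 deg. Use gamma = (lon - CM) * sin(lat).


gamma = (-83 - -81) * sin(26) = -2 * 0.438371 = -0.877 degrees

-0.877 degrees


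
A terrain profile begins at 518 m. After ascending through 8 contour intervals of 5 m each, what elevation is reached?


elevation = 518 + 8 * 5 = 558 m

558 m


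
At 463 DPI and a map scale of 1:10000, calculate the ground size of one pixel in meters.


pixel_cm = 2.54 / 463 ≈ 0.005486 cm
ground = pixel_cm * 10000 / 100 = 2.54 * 10000 / (463 * 100) = 25400 / 46300 ≈ 0.55 m

0.55 m


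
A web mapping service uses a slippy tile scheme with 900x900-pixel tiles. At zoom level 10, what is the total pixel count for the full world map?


tiles per axis = 2^10 = 1024
total tiles = 1024^2 = 1048576
pixels per axis = 1024 * 900 = 921600
total pixels = 921600^2 = 849346560000

849346560000 pixels


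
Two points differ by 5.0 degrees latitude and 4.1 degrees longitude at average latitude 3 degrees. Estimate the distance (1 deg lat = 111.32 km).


dlat_km = 5.0 * 111.32 = 556.6
dlon_km = 4.1 * 111.32 * cos(3) ≈ 455.787
dist = sqrt(556.6^2 + 455.787^2) ≈ 719.4 km

719.4 km


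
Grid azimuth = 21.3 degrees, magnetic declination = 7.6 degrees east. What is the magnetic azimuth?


magnetic azimuth = grid azimuth - declination (east +ve)
mag_az = 21.3 - 7.6 = 13.7 degrees

13.7 degrees


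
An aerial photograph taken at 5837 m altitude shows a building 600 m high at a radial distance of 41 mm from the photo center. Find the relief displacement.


d = h * r / H = 600 * 41 / 5837 = 4.21 mm

4.21 mm


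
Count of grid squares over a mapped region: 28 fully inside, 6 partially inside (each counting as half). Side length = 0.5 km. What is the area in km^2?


effective squares = 28 + 6 * 0.5 = 31.0
area = 31.0 * 0.25 = 7.75 km^2

7.75 km^2


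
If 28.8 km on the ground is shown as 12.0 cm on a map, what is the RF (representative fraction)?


ground = 28.8 km = 2880000 cm; RF denominator = ground / map = 2880000 / 12.0 = 240000; RF = 1:240000

1:240000


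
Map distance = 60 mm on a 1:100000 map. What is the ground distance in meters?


ground = 60 mm * 100000 / 1000 = 6000.0 m

6000.0 m


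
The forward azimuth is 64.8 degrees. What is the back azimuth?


back azimuth = (64.8 + 180) mod 360 = 244.8 degrees

244.8 degrees


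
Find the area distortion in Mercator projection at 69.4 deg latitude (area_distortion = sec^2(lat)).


area_distortion = 1/cos^2(69.4) = 8.078

8.078


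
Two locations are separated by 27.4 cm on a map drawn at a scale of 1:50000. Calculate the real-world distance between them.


ground = 27.4 cm * 50000 / 100 = 13700.0 m = 13.7 km

13.7 km


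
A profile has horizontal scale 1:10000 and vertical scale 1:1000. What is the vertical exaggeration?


VE = horizontal_scale / vertical_scale = 10000 / 1000 = 10.0

10.0x


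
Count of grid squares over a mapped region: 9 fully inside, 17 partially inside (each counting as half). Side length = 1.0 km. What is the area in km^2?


effective squares = 9 + 17 * 0.5 = 17.5
area = 17.5 * 1.0 = 17.5 km^2

17.5 km^2


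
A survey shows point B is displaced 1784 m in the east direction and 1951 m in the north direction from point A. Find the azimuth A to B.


az = atan2(1784, 1951) = 42.4 deg
adjusted to 0-360: 42.4 degrees

42.4 degrees


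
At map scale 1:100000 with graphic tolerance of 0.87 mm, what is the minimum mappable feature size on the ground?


ground = 0.87 mm * 100000 / 1000 = 87.0 m

87.0 m


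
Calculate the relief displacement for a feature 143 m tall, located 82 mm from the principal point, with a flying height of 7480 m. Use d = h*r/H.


d = h * r / H = 143 * 82 / 7480 = 1.57 mm

1.57 mm


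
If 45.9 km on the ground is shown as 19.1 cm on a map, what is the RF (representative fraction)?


ground = 45.9 km = 4590000 cm; RF denominator = ground / map = 4590000 / 19.1 ≈ 240314; RF = 1:240314

1:240314


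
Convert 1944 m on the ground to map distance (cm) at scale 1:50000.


map_cm = 1944 * 100 / 50000 = 3.888 cm ≈ 3.89 cm

3.89 cm


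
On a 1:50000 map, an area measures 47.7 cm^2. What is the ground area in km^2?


ground_area = 47.7 * (50000/100)^2 = 11925000.0 m^2 = 11.925 km^2

11.925 km^2


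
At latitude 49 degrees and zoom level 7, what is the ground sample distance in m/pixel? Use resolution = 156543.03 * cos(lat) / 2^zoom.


res = 156543.03 * cos(49) / 2^7 = 156543.03 * 0.65605903 / 128 = 802.36 m/pixel

802.36 m/pixel


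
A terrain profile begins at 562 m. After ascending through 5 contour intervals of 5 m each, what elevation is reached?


elevation = 562 + 5 * 5 = 587 m

587 m


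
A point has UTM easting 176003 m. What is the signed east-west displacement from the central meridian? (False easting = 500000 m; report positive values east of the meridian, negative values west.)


displacement = 176003 - 500000 = -323997 m

-323997 m


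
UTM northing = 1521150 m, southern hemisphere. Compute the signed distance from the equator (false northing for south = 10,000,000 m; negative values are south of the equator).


For southern: actual = 1521150 - 10000000 = -8478850 m

-8478850 m


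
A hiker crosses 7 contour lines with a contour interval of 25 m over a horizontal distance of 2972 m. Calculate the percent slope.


elevation change = 7 * 25 = 175 m
slope = 175 / 2972 * 100 = 5.9%

5.9%


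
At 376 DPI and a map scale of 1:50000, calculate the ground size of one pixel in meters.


pixel_cm = 2.54 / 376 ≈ 0.006755 cm
ground = pixel_cm * 50000 / 100 = 2.54 * 50000 / (376 * 100) = 127000 / 37600 ≈ 3.38 m

3.38 m


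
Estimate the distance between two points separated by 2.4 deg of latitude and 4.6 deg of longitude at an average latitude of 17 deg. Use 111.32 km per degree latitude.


dlat_km = 2.4 * 111.32 = 267.168
dlon_km = 4.6 * 111.32 * cos(17) ≈ 489.697
dist = sqrt(267.168^2 + 489.697^2) ≈ 557.8 km

557.8 km


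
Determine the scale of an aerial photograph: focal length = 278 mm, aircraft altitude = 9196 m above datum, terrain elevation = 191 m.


scale = f / (H - h) = 278 mm / 9005 m = 278 / 9005000 = 1:32392

1:32392


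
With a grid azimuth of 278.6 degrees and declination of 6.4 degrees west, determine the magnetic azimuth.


magnetic azimuth = grid azimuth - declination (east +ve)
mag_az = 278.6 - -6.4 = 285.0 degrees

285.0 degrees
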